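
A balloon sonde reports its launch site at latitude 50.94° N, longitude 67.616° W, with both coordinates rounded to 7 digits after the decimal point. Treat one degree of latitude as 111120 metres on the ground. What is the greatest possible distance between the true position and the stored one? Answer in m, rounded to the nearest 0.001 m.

Rounding to 7 decimal places leaves each coordinate within ±5e-08° of the true value.
North–south component: 5e-08° × 111120 = 0.005556 m.
East–west component at 50.94°: 5e-08° × 111120 × cos 50.94° ≈ 5e-08 × 70020.5 ≈ 0.00350102 m.
Worst case both components are at the extreme and orthogonal: √(0.005556² + 0.00350102²) ≈ 0.00656706 m.

0.007 m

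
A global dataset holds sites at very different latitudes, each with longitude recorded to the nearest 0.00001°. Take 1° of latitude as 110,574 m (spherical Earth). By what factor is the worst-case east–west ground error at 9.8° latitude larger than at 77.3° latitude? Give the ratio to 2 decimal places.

Rounding to 5 decimal places leaves the longitude within ±5e-06° of the true value.
At 9.8°: 5e-06° × 110574 × cos 9.8° = 5e-06 × 110574 × 0.9854 ≈ 0.5448 m.
At 77.3°: 5e-06° × 110574 × cos 77.3° = 5e-06 × 110574 × 0.2198 ≈ 0.12155 m.
The ratio reduces to cos 9.8° / cos 77.3° = 0.9854/0.2198 ≈ 4.4823.

4.48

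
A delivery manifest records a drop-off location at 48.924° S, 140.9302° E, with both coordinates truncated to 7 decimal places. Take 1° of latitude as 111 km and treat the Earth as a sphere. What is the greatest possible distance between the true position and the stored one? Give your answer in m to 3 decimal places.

0.013 m

Truncating at 7 decimal places can drop up to a full unit in the last place, so each coordinate may be off by as much as 1e-07°.
Latitude error → 1e-07 × 111000 = 0.0111 m along the meridian.
Longitude error → 1e-07 × 111000 × cos 48.924° = 1e-07 × 111000 × 0.6571 ≈ 0.00729336 m.
Worst case both components are at the extreme and orthogonal: √(0.0111² + 0.00729336²) ≈ 0.0132817 m.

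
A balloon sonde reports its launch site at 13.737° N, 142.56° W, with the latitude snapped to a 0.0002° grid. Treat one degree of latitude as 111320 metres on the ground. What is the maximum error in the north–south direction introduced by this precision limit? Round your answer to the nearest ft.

With a 0.0002° grid the true value lies within half a step, ±0.0002°/2 = ±0.0001°, of the stored one.
So the N–S error is at most 0.0001 × 111320 = 11.132 m.
Converting: 11.132 m × 3.2808 ft/m ≈ 36.522 ft.

37 ft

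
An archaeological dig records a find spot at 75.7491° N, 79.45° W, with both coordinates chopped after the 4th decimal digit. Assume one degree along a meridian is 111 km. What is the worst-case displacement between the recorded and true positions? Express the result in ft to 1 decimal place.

37.5 ft

Truncating at 4 decimal places can drop up to a full unit in the last place, so each coordinate may be off by as much as 0.0001°.
N–S: 0.0001° × 111000 m/° = 11.1 m.
Longitude error → 0.0001 × 111000 × cos 75.7491° = 0.0001 × 111000 × 0.2462 ≈ 2.73247 m.
Combining orthogonally: (11.1² + 2.73247²)^½ ≈ 11.4314 m.
In feet: 11.4314 m ÷ 0.3048 ≈ 37.505 ft.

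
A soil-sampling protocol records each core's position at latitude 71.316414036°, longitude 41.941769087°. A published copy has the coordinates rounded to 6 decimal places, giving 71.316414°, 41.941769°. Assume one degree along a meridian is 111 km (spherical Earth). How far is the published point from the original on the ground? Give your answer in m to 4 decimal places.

The latitude changed by +0.000000036° and the longitude by +0.000000087°.
North–south shift: 0.000000036 × 111000 = 0.003996 m.
East–west at this latitude: 0.000000087° × 111000 × cos 71.3164° ≈ 0.000000087 × 35557.9 = 0.00309354 m.
Hypotenuse of the two orthogonal shifts: √(0.003996² + 0.00309354²) = 0.00505351 m.

0.0051 m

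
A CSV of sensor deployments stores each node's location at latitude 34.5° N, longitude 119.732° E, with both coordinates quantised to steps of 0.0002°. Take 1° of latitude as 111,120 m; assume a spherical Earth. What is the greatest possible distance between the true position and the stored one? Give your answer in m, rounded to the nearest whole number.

14 m

With a 0.0002° grid the true value lies within half a step, ±0.0002°/2 = ±0.0001°, of the stored one.
Latitude error → 0.0001 × 111120 = 11.112 m along the meridian.
E–W at 34.5°: 0.0001° × 111120 × cos 34.5° = 0.0001 × 111120 × 0.8241 ≈ 9.15769 m.
Combining orthogonally: (11.112² + 9.15769²)^½ ≈ 14.3993 m.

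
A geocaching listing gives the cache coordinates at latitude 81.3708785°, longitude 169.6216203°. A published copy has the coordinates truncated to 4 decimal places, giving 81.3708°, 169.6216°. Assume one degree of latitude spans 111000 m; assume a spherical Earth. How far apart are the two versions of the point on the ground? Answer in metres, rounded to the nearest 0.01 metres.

8.72 metres

The latitude changed by +0.0000785° and the longitude by +0.0000203°.
N–S: 0.0000785° × 111000 m/° = 8.7135 m.
E–W at 81.3708°: 0.0000203° × 111000 × cos 81.3708° = 0.0000203 × 111000 × 0.1500 ≈ 0.338083 m.
Distance: √(8.7135² + 0.338083²) ≈ 8.72006 m.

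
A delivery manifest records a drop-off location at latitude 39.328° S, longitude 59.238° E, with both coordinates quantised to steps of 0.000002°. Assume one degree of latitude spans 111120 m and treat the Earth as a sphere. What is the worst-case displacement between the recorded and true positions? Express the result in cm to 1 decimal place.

14.0 cm

With a 0.000002° grid the true value lies within half a step, ±0.000002°/2 = ±1e-06°, of the stored one.
North–south component: 1e-06° × 111120 = 0.11112 m.
Longitude error → 1e-06 × 111120 × cos 39.328° = 1e-06 × 111120 × 0.7735 ≈ 0.0859547 m.
Worst case both components are at the extreme and orthogonal: √(0.11112² + 0.0859547²) ≈ 0.140484 m.
That is 0.140484 m = 14.048 cm.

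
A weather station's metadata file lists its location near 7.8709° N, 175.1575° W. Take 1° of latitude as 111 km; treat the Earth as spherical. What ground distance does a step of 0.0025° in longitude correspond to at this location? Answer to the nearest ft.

At 7.8709° a degree of longitude is 111000 × cos 7.8709° ≈ 109954 m, so 0.0025° corresponds to 274.886 m.
In feet: 274.886 m ÷ 0.3048 ≈ 901.86 ft.

902 ft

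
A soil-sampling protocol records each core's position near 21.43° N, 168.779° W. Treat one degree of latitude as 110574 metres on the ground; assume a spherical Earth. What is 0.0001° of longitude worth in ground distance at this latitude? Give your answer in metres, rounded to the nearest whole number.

One degree of longitude here spans 110574 × cos 21.43° = 110574 × 0.9309 ≈ 102929 m; 0.0001° of that is 10.2929 m.

10 metres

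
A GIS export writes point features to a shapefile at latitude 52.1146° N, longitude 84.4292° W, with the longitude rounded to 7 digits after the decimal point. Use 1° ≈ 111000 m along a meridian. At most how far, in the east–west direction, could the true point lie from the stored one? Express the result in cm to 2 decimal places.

0.34 cm

Rounding to 7 decimal places leaves the longitude within ±5e-08° of the true value.
At latitude 52.1146° a degree of longitude spans 111000 m × cos 52.1146° = 111000 × 0.6141 ≈ 68163.3 m.
So at most 5e-08° × 68163.3 ≈ 0.00340817 m east–west.
That is 0.00340817 m = 0.34082 cm.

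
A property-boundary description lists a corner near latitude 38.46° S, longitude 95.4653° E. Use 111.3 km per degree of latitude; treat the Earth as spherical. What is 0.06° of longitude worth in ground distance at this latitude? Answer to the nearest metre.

At 38.46° a degree of longitude is 111300 × cos 38.46° ≈ 87152.6 m, so 0.06° corresponds to 5229.16 m.

5229 metres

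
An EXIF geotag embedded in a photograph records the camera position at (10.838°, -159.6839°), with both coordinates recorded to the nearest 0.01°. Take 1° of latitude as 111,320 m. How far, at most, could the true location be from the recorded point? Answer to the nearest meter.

780 meters

Rounding to 2 decimal places leaves each coordinate within ±0.005° of the true value.
Latitude error → 0.005 × 111320 = 556.6 m along the meridian.
E–W at 10.838°: 0.005° × 111320 × cos 10.838° = 0.005 × 111320 × 0.9822 ≈ 546.672 m.
Combining orthogonally: (556.6² + 546.672²)^½ ≈ 780.163 m.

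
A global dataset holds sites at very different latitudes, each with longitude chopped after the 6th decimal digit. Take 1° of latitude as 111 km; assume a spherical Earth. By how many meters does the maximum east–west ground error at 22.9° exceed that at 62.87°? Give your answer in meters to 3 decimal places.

0.052 meters

Truncating at 6 decimal places can drop up to a full unit in the last place, so the longitude may be off by as much as 1e-06°.
At 22.9°: 1e-06° × 111000 × cos 22.9° = 1e-06 × 111000 × 0.9212 ≈ 0.10225 m.
At 62.87°: 1e-06° × 111000 × cos 62.87° = 1e-06 × 111000 × 0.4560 ≈ 0.050617 m.
Difference: 0.10225 − 0.050617 = 0.051634 m.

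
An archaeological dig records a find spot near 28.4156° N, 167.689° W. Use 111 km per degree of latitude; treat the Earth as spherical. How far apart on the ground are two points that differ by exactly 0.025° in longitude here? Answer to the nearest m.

At 28.4156° a degree of longitude is 111000 × cos 28.4156° ≈ 97626.6 m, so 0.025° corresponds to 2440.67 m.

2441 m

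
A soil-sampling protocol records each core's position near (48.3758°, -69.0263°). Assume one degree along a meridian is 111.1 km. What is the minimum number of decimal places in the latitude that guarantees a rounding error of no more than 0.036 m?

7 decimal places

One degree of latitude covers 111100 m.
With N decimal places the half-ulp bound is 0.5·10⁻ᴺ°, or 0.5·10⁻ᴺ × 111100 m on the ground.
Need 0.5 × 111100 × 10⁻ᴺ ≤ 0.036 → 10⁻ᴺ ≤ 6.481e-07, so N ≥ 6.19.
N = 6 would give 0.0555 m (too coarse); N = 7 gives 0.00556 m ≤ 0.036 m.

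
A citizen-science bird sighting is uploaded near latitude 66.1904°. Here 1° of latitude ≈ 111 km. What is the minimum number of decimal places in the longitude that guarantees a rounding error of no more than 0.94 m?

5 decimal places

At 66.1904° one degree of longitude covers 111000 × cos 66.1904° ≈ 111000 × 0.4037 ≈ 44810.5 m.
Rounding to N decimal places gives at most 0.5 × 10⁻ᴺ degrees of error, i.e. 0.5 × 10⁻ᴺ × 44810.5 m.
Need 0.5 × 44810.5 × 10⁻ᴺ ≤ 0.94 → 10⁻ᴺ ≤ 4.195e-05, so N ≥ 4.38.
So 5 decimal places suffice (0.224 m); 4 would allow up to 2.24 m.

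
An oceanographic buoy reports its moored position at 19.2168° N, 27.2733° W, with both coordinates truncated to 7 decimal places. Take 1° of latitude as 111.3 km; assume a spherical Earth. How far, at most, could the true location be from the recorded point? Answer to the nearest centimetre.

Truncating at 7 decimal places can drop up to a full unit in the last place, so each coordinate may be off by as much as 1e-07°.
Latitude error → 1e-07 × 111300 = 0.01113 m along the meridian.
E–W at 19.2168°: 1e-07° × 111300 × cos 19.2168° = 1e-07 × 111300 × 0.9443 ≈ 0.0105098 m.
The two errors are perpendicular, so the maximum displacement is √(0.01113² + 0.0105098²) ≈ 0.015308 m.
That is 0.015308 m = 1.5308 cm.

2 centimetres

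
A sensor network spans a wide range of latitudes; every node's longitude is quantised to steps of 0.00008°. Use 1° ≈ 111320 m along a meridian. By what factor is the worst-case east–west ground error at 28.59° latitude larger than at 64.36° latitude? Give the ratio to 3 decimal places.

With a 0.00008° grid the true value lies within half a step, ±0.00008°/2 = ±4e-05°, of the stored one.
Error at 28.59° = 4e-05° × 111320 × cos 28.59° ≈ 4.4528 × 0.8781 = 3.9099 m.
Error at 64.36° = 4e-05° × 111320 × cos 64.36° ≈ 4.4528 × 0.4327 = 1.9268 m.
The ratio reduces to cos 28.59° / cos 64.36° = 0.8781/0.4327 ≈ 2.0292.

2.029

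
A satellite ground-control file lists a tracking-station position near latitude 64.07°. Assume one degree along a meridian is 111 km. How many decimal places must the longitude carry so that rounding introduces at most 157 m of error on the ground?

At 64.07° one degree of longitude covers 111000 × cos 64.07° ≈ 111000 × 0.4373 ≈ 48537.3 m.
With N decimal places the half-ulp bound is 0.5·10⁻ᴺ°, or 0.5·10⁻ᴺ × 48537.3 m on the ground.
Need 0.5 × 48537.3 × 10⁻ᴺ ≤ 157 → 10⁻ᴺ ≤ 6.469e-03, so N ≥ 2.19.
N = 2 would give 243 m (too coarse); N = 3 gives 24.3 m ≤ 157 m.

3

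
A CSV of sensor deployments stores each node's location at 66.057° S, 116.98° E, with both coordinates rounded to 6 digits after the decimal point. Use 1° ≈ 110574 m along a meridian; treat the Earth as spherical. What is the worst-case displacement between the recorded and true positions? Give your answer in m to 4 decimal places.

Rounding to 6 decimal places leaves each coordinate within ±5e-07° of the true value.
N–S: 5e-07° × 110574 m/° = 0.055287 m.
E–W at 66.057°: 5e-07° × 110574 × cos 66.057° = 5e-07 × 110574 × 0.4058 ≈ 0.022437 m.
The two errors are perpendicular, so the maximum displacement is √(0.055287² + 0.022437²) ≈ 0.0596663 m.

0.0597 m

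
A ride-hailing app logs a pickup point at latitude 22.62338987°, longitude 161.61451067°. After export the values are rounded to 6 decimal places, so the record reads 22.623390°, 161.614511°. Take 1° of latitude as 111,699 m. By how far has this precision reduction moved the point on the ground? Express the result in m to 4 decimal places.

Δlat = 22.62338987 − 22.623390 = -0.00000013°; Δlon = 161.61451067 − 161.614511 = -0.00000033°.
North–south shift: -0.00000013 × 111699 = -0.0145209 m.
E–W at 22.6234°: -0.00000033° × 111699 × cos 22.6234° = -0.00000033 × 111699 × 0.9231 ≈ -0.0340244 m.
Distance: √(0.0145209² + 0.0340244²) ≈ 0.0369934 m.

0.0370 m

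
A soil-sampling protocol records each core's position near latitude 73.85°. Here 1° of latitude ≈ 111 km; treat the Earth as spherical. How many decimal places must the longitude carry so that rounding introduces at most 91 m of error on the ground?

3

At 73.85° one degree of longitude covers 111000 × cos 73.85° ≈ 111000 × 0.2782 ≈ 30875 m.
Rounding to N decimal places gives at most 0.5 × 10⁻ᴺ degrees of error, i.e. 0.5 × 10⁻ᴺ × 30875 m.
Need 0.5 × 30875 × 10⁻ᴺ ≤ 91 → 10⁻ᴺ ≤ 5.895e-03, so N ≥ 2.23.
So 3 decimal places suffice (15.4 m); 2 would allow up to 154 m.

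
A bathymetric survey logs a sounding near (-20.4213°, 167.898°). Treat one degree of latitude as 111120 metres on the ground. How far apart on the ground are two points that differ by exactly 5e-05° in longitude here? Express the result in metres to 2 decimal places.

5e-05° of longitude at 20.4213° is 5e-05 × 111120 × cos 20.4213° ≈ 5e-05 × 104136 = 5.20682 m.

5.21 metres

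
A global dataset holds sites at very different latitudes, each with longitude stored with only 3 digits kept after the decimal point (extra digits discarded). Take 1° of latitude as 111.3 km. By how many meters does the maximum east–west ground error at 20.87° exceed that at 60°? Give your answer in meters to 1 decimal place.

48.3 meters

Truncating at 3 decimal places can drop up to a full unit in the last place, so the longitude may be off by as much as 0.001°.
At 20.87°: 0.001° × 111300 × cos 20.87° = 0.001 × 111300 × 0.9344 ≈ 104 m.
Error at 60° = 0.001° × 111300 × cos 60° ≈ 111.3 × 0.5000 = 55.65 m.
Difference: 104 − 55.65 = 48.348 m.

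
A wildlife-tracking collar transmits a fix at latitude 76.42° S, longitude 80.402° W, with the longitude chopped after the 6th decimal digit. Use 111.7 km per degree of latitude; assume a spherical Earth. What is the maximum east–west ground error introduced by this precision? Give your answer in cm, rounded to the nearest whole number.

Truncating at 6 decimal places can drop up to a full unit in the last place, so the longitude may be off by as much as 1e-06°.
At latitude 76.42° a degree of longitude spans 111700 m × cos 76.42° = 111700 × 0.2348 ≈ 26227.5 m.
East–west error: 1e-06° × 26227.5 m/° ≈ 0.0262275 m.
That is 0.0262275 m = 2.6227 cm.

3 cm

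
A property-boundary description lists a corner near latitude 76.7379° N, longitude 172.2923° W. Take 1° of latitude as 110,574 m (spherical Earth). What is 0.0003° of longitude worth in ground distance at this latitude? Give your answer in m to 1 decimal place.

7.6 m

0.0003° of longitude at 76.7379° is 0.0003 × 110574 × cos 76.7379° ≈ 0.0003 × 25366.3 = 7.6099 m.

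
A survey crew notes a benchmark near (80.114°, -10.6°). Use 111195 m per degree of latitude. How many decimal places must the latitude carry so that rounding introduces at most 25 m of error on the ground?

One degree of latitude covers 111195 m.
N decimal places → at most half a unit in the last place, 0.5 × 10⁻ᴺ° = 111195/2 × 10⁻ᴺ m.
Setting 55597.5 × 10⁻ᴺ ≤ 25 gives 10ᴺ ≥ 2224, i.e. N ≥ 3.35.
At 3 places the error can reach 55.6 m, but 4 places keeps it to 5.56 m.

4 decimal places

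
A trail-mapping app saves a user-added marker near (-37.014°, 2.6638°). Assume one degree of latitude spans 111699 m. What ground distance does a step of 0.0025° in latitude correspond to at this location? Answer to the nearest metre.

279 metres

0.0025° × 111699 m/° = 279.248 m.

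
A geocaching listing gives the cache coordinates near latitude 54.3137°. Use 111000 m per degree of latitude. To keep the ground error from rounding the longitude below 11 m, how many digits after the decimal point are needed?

4 decimal places

At 54.3137° one degree of longitude covers 111000 × cos 54.3137° ≈ 111000 × 0.5833 ≈ 64751.5 m.
N decimal places → at most half a unit in the last place, 0.5 × 10⁻ᴺ° = 64751.5/2 × 10⁻ᴺ m.
Need 0.5 × 64751.5 × 10⁻ᴺ ≤ 11 → 10⁻ᴺ ≤ 3.398e-04, so N ≥ 3.47.
So 4 decimal places suffice (3.24 m); 3 would allow up to 32.4 m.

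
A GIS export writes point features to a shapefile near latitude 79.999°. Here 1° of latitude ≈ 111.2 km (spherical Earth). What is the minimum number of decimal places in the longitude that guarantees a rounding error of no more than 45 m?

3

At 79.999° one degree of longitude covers 111200 × cos 79.999° ≈ 111200 × 0.1737 ≈ 19311.6 m.
N decimal places → at most half a unit in the last place, 0.5 × 10⁻ᴺ° = 19311.6/2 × 10⁻ᴺ m.
Need 0.5 × 19311.6 × 10⁻ᴺ ≤ 45 → 10⁻ᴺ ≤ 4.660e-03, so N ≥ 2.33.
At 2 places the error can reach 96.6 m, but 3 places keeps it to 9.66 m.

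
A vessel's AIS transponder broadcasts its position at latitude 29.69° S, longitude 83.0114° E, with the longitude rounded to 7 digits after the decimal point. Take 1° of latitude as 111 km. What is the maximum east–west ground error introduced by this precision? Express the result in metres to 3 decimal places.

0.005 metres

Rounding to 7 decimal places leaves the longitude within ±5e-08° of the true value.
At latitude 29.69° a degree of longitude spans 111000 m × cos 29.69° = 111000 × 0.8687 ≈ 96427.7 m.
Maximum E–W displacement: 5e-08 × 96427.7 = 0.00482138 m.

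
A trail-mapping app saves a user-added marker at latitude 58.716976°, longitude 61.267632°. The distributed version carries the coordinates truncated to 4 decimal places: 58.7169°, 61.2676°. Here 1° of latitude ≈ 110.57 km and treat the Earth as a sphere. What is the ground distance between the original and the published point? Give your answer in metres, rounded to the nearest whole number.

9 metres

The latitude changed by +0.000076° and the longitude by +0.000032°.
North–south shift: 0.000076 × 110570 = 8.40332 m.
E–W at 58.7169°: 0.000032° × 110570 × cos 58.7169° = 0.000032 × 110570 × 0.5193 ≈ 1.83729 m.
Distance: √(8.40332² + 1.83729²) ≈ 8.60183 m.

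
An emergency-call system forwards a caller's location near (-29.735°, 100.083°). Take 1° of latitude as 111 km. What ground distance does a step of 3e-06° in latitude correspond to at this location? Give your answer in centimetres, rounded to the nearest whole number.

33 centimetres

Along a meridian 3e-06° is 3e-06 × 111000 = 0.333 m.
That is 0.333 m = 33.3 cm.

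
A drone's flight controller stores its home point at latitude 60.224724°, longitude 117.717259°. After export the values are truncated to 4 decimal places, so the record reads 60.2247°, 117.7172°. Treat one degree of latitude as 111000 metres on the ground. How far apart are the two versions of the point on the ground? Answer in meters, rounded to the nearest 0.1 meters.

4.2 meters

Δlat = 60.224724 − 60.2247 = +0.000024°; Δlon = 117.717259 − 117.7172 = +0.000059°.
North–south shift: 0.000024 × 111000 = 2.664 m.
E–W at 60.2247°: 0.000059° × 111000 × cos 60.2247° = 0.000059 × 111000 × 0.4966 ≈ 3.25223 m.
Hypotenuse of the two orthogonal shifts: √(2.664² + 3.25223²) = 4.20404 m.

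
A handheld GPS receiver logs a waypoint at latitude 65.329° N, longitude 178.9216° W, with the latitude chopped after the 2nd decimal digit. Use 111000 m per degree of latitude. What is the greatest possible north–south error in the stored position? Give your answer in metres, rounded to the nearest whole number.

1110 metres

Truncating at 2 decimal places can drop up to a full unit in the last place, so the latitude may be off by as much as 0.01°.
Along the meridian that is 0.01° × 111000 m/° = 1110 m.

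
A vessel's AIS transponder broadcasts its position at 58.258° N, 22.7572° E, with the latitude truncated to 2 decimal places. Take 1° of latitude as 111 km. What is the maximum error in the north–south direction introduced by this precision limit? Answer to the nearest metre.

Truncating at 2 decimal places can drop up to a full unit in the last place, so the latitude may be off by as much as 0.01°.
North–south distance: 0.01° × 111000 m/° = 1110 m.

1110 metres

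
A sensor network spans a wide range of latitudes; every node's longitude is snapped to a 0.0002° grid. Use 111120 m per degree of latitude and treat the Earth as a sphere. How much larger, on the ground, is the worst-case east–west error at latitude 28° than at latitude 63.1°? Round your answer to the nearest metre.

5 metres

With a 0.0002° grid the true value lies within half a step, ±0.0002°/2 = ±0.0001°, of the stored one.
At 28°: 0.0001° × 111120 × cos 28° = 0.0001 × 111120 × 0.8829 ≈ 9.8113 m.
Error at 63.1° = 0.0001° × 111120 × cos 63.1° ≈ 11.112 × 0.4524 = 5.0275 m.
Difference: 9.8113 − 5.0275 = 4.7839 m.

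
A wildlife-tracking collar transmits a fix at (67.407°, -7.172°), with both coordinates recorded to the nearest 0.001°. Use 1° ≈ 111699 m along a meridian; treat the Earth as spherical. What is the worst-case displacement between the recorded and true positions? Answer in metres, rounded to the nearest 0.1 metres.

Rounding to 3 decimal places leaves each coordinate within ±0.0005° of the true value.
N–S: 0.0005° × 111699 m/° = 55.8495 m.
E–W at 67.407°: 0.0005° × 111699 × cos 67.407° = 0.0005 × 111699 × 0.3842 ≈ 21.4564 m.
The two errors are perpendicular, so the maximum displacement is √(55.8495² + 21.4564²) ≈ 59.8293 m.

59.8 metres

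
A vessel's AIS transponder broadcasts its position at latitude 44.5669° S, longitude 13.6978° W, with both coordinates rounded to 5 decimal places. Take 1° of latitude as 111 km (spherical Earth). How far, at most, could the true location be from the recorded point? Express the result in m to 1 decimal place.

Rounding to 5 decimal places leaves each coordinate within ±5e-06° of the true value.
Latitude error → 5e-06 × 111000 = 0.555 m along the meridian.
E–W at 44.5669°: 5e-06° × 111000 × cos 44.5669° = 5e-06 × 111000 × 0.7124 ≈ 0.3954 m.
Worst case both components are at the extreme and orthogonal: √(0.555² + 0.3954²) ≈ 0.681444 m.

0.7 m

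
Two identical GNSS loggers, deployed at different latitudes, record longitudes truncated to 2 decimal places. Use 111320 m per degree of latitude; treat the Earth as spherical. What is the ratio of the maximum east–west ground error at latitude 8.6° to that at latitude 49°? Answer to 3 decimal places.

1.507

Truncating at 2 decimal places can drop up to a full unit in the last place, so the longitude may be off by as much as 0.01°.
Error at 8.6° = 0.01° × 111320 × cos 8.6° ≈ 1113.2 × 0.9888 = 1100.7 m.
At 49°: 0.01° × 111320 × cos 49° = 0.01 × 111320 × 0.6561 ≈ 730.32 m.
The ratio reduces to cos 8.6° / cos 49° = 0.9888/0.6561 ≈ 1.5071.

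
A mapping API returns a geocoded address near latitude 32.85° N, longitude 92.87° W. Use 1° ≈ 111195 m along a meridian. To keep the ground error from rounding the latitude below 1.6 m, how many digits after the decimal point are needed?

One degree of latitude covers 111195 m.
With N decimal places the half-ulp bound is 0.5·10⁻ᴺ°, or 0.5·10⁻ᴺ × 111195 m on the ground.
Need 0.5 × 111195 × 10⁻ᴺ ≤ 1.6 → 10⁻ᴺ ≤ 2.878e-05, so N ≥ 4.54.
At 4 places the error can reach 5.56 m, but 5 places keeps it to 0.556 m.

5 decimal places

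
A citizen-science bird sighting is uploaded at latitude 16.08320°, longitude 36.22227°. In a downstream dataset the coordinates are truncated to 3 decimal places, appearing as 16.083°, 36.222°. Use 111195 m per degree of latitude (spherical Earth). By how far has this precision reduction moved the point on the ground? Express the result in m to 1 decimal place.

36.4 m

The latitude changed by +0.00020° and the longitude by +0.00027°.
North–south shift: 0.00020 × 111195 = 22.239 m.
East–west at this latitude: 0.00027° × 111195 × cos 16.083° ≈ 0.00027 × 106843 = 28.8476 m.
Distance: √(22.239² + 28.8476²) ≈ 36.4247 m.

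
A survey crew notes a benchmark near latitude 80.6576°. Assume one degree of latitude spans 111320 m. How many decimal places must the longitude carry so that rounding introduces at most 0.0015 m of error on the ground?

7 decimal places

At 80.6576° one degree of longitude covers 111320 × cos 80.6576° ≈ 111320 × 0.1623 ≈ 18071 m.
Rounding to N decimal places gives at most 0.5 × 10⁻ᴺ degrees of error, i.e. 0.5 × 10⁻ᴺ × 18071 m.
Need 0.5 × 18071 × 10⁻ᴺ ≤ 0.0015 → 10⁻ᴺ ≤ 1.660e-07, so N ≥ 6.78.
N = 6 would give 0.00904 m (too coarse); N = 7 gives 0.000904 m ≤ 0.0015 m.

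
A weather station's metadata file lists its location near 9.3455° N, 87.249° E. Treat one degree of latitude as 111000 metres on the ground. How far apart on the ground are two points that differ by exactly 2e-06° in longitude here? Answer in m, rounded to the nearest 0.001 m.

At 9.3455° a degree of longitude is 111000 × cos 9.3455° ≈ 109527 m, so 2e-06° corresponds to 0.219053 m.

0.219 m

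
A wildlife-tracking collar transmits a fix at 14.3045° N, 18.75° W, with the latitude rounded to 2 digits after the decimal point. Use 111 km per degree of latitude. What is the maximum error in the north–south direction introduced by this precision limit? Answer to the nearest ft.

Rounding to 2 decimal places leaves the latitude within ±0.005° of the true value.
Along the meridian that is 0.005° × 111000 m/° = 555 m.
In feet: 555 m ÷ 0.3048 ≈ 1820.9 ft.

1821 ft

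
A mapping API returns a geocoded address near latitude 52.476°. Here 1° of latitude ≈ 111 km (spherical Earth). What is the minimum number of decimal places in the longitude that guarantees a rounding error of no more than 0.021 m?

7 decimal places

At 52.476° one degree of longitude covers 111000 × cos 52.476° ≈ 111000 × 0.6091 ≈ 67609.4 m.
With N decimal places the half-ulp bound is 0.5·10⁻ᴺ°, or 0.5·10⁻ᴺ × 67609.4 m on the ground.
Setting 33804.7 × 10⁻ᴺ ≤ 0.021 gives 10ᴺ ≥ 1.61e+06, i.e. N ≥ 6.21.
N = 6 would give 0.0338 m (too coarse); N = 7 gives 0.00338 m ≤ 0.021 m.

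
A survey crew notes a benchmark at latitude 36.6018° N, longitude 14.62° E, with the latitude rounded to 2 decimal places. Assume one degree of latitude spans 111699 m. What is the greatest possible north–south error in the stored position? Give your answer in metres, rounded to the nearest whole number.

Rounding to 2 decimal places leaves the latitude within ±0.005° of the true value.
Along the meridian that is 0.005° × 111699 m/° = 558.495 m.

558 metres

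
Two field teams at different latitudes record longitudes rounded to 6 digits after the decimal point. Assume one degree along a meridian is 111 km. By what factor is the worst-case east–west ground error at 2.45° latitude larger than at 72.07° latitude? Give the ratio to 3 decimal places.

Rounding to 6 decimal places leaves the longitude within ±5e-07° of the true value.
Error at 2.45° = 5e-07° × 111000 × cos 2.45° ≈ 0.0555 × 0.9991 = 0.055449 m.
At 72.07°: 5e-07° × 111000 × cos 72.07° = 5e-07 × 111000 × 0.3079 ≈ 0.017086 m.
The ratio reduces to cos 2.45° / cos 72.07° = 0.9991/0.3079 ≈ 3.2453.

3.245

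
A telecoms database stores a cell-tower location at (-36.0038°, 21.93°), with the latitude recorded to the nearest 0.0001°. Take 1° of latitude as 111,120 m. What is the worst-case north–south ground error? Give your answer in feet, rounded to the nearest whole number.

Rounding to 4 decimal places leaves the latitude within ±5e-05° of the true value.
So the N–S error is at most 5e-05 × 111120 = 5.556 m.
Converting: 5.556 m × 3.2808 ft/m ≈ 18.228 ft.

18 feet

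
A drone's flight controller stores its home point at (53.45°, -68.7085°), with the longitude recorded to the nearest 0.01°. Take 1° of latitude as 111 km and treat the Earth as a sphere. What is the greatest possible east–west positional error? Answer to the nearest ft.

Rounding to 2 decimal places leaves the longitude within ±0.005° of the true value.
At latitude 53.45° a degree of longitude spans 111000 m × cos 53.45° = 111000 × 0.5955 ≈ 66103.2 m.
Maximum E–W displacement: 0.005 × 66103.2 = 330.516 m.
Converting: 330.516 m × 3.2808 ft/m ≈ 1084.4 ft.

1084 ft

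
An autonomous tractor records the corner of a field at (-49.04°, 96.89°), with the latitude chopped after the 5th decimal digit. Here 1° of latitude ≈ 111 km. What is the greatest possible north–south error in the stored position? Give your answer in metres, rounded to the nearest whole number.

1 metres

Truncating at 5 decimal places can drop up to a full unit in the last place, so the latitude may be off by as much as 1e-05°.
North–south distance: 1e-05° × 111000 m/° = 1.11 m.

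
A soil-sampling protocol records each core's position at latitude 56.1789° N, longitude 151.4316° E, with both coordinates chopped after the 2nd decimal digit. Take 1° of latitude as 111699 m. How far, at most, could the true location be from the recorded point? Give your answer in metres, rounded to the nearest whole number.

1278 metres

Truncating at 2 decimal places can drop up to a full unit in the last place, so each coordinate may be off by as much as 0.01°.
N–S: 0.01° × 111699 m/° = 1116.99 m.
Longitude error → 0.01 × 111699 × cos 56.1789° = 0.01 × 111699 × 0.5566 ≈ 621.718 m.
The two errors are perpendicular, so the maximum displacement is √(1116.99² + 621.718²) ≈ 1278.36 m.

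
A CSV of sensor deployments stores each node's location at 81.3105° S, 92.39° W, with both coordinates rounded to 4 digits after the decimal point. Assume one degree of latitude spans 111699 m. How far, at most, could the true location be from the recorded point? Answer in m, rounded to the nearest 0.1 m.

5.6 m

Rounding to 4 decimal places leaves each coordinate within ±5e-05° of the true value.
Latitude error → 5e-05 × 111699 = 5.58495 m along the meridian.
E–W at 81.3105°: 5e-05° × 111699 × cos 81.3105° = 5e-05 × 111699 × 0.1511 ≈ 0.843772 m.
The two errors are perpendicular, so the maximum displacement is √(5.58495² + 0.843772²) ≈ 5.64833 m.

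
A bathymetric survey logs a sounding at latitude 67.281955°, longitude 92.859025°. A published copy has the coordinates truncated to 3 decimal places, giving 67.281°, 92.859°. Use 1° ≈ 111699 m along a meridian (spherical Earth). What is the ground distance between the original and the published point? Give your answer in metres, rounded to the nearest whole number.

The latitude changed by +0.000955° and the longitude by +0.000025°.
North–south shift: 0.000955 × 111699 = 106.673 m.
East–west at this latitude: 0.000025° × 111699 × cos 67.281° ≈ 0.000025 × 43139.5 = 1.07849 m.
Hypotenuse of the two orthogonal shifts: √(106.673² + 1.07849²) = 106.678 m.

107 metres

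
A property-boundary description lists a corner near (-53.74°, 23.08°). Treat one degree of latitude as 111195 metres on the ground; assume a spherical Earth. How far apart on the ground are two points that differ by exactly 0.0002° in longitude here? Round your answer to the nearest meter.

13 meters

0.0002° of longitude at 53.74° is 0.0002 × 111195 × cos 53.74° ≈ 0.0002 × 65766.3 = 13.1533 m.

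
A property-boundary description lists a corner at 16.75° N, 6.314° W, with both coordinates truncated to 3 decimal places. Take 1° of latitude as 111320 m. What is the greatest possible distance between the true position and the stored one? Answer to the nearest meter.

Truncating at 3 decimal places can drop up to a full unit in the last place, so each coordinate may be off by as much as 0.001°.
North–south component: 0.001° × 111320 = 111.32 m.
Longitude error → 0.001 × 111320 × cos 16.75° = 0.001 × 111320 × 0.9576 ≈ 106.597 m.
The two errors are perpendicular, so the maximum displacement is √(111.32² + 106.597²) ≈ 154.127 m.

154 meters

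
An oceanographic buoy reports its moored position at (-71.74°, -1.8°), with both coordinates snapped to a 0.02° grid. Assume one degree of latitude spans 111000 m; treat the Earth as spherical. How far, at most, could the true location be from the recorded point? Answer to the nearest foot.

3816 feet

With a 0.02° grid the true value lies within half a step, ±0.02°/2 = ±0.01°, of the stored one.
Latitude error → 0.01 × 111000 = 1110 m along the meridian.
E–W at 71.74°: 0.01° × 111000 × cos 71.74° = 0.01 × 111000 × 0.3133 ≈ 347.796 m.
The two errors are perpendicular, so the maximum displacement is √(1110² + 347.796²) ≈ 1163.21 m.
Converting: 1163.21 m × 3.2808 ft/m ≈ 3816.3 ft.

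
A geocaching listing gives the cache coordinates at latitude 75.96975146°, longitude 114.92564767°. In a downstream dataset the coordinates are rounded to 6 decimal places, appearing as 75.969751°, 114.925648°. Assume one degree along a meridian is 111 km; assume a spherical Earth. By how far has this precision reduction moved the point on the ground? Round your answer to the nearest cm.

The latitude changed by +0.00000046° and the longitude by -0.00000033°.
N–S: 0.00000046° × 111000 m/° = 0.05106 m.
East–west at this latitude: -0.00000033° × 111000 × cos 75.9698° ≈ -0.00000033 × 26910.2 = -0.00888036 m.
Combined displacement = (0.05106² + 0.00888036²)^½ ≈ 0.0518265 m.
That is 0.0518265 m = 5.1826 cm.

5 cm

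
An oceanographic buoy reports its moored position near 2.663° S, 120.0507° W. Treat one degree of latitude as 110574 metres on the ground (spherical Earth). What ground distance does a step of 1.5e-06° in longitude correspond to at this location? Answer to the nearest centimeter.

One degree of longitude here spans 110574 × cos 2.663° = 110574 × 0.9989 ≈ 110455 m; 1.5e-06° of that is 0.165682 m.
That is 0.165682 m = 16.568 cm.

17 centimeters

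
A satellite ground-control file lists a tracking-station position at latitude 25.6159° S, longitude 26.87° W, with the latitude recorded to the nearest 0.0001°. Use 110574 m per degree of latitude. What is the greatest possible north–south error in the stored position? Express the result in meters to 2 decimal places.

5.53 meters

Rounding to 4 decimal places leaves the latitude within ±5e-05° of the true value.
Along the meridian that is 5e-05° × 110574 m/° = 5.5287 m.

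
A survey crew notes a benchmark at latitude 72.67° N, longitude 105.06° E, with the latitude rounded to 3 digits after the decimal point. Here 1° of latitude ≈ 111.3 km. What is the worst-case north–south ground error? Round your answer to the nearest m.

Rounding to 3 decimal places leaves the latitude within ±0.0005° of the true value.
North–south distance: 0.0005° × 111300 m/° = 55.65 m.

56 m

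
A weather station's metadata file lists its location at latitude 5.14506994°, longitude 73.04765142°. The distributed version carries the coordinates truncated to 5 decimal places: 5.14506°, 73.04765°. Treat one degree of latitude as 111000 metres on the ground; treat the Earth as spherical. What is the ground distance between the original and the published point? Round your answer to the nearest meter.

1 meters

The latitude changed by +0.00000994° and the longitude by +0.00000142°.
North–south shift: 0.00000994 × 111000 = 1.10334 m.
East–west at this latitude: 0.00000142° × 111000 × cos 5.14506° ≈ 0.00000142 × 110553 = 0.156985 m.
Combined displacement = (1.10334² + 0.156985²)^½ ≈ 1.11445 m.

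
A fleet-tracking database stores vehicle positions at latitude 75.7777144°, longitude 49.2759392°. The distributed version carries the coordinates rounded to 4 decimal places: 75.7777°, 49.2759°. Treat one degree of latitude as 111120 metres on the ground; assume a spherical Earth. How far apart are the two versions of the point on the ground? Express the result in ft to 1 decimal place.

The latitude changed by +0.0000144° and the longitude by +0.0000392°.
N–S: 0.0000144° × 111120 m/° = 1.60013 m.
E–W at 75.7777°: 0.0000392° × 111120 × cos 75.7777° = 0.0000392 × 111120 × 0.2457 ≈ 1.07018 m.
Hypotenuse of the two orthogonal shifts: √(1.60013² + 1.07018²) = 1.92502 m.
In feet: 1.92502 m ÷ 0.3048 ≈ 6.3157 ft.

6.3 ft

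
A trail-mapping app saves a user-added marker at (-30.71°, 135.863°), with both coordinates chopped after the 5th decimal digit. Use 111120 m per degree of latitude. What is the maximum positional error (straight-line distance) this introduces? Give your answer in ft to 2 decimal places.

Truncating at 5 decimal places can drop up to a full unit in the last place, so each coordinate may be off by as much as 1e-05°.
N–S: 1e-05° × 111120 m/° = 1.1112 m.
Longitude error → 1e-05 × 111120 × cos 30.71° = 1e-05 × 111120 × 0.8598 ≈ 0.955369 m.
Worst case both components are at the extreme and orthogonal: √(1.1112² + 0.955369²) ≈ 1.46543 m.
Converting: 1.46543 m × 3.2808 ft/m ≈ 4.8079 ft.

4.81 ft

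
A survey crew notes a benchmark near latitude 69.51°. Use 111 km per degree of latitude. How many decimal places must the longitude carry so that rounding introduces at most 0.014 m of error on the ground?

At 69.51° one degree of longitude covers 111000 × cos 69.51° ≈ 111000 × 0.3500 ≈ 38854.9 m.
Rounding to N decimal places gives at most 0.5 × 10⁻ᴺ degrees of error, i.e. 0.5 × 10⁻ᴺ × 38854.9 m.
Need 0.5 × 38854.9 × 10⁻ᴺ ≤ 0.014 → 10⁻ᴺ ≤ 7.206e-07, so N ≥ 6.14.
So 7 decimal places suffice (0.00194 m); 6 would allow up to 0.0194 m.

7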